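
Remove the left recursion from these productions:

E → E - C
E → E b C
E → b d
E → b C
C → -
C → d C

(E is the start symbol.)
E → b d E'
E → b C E'
E' → - C E'
E' → b C E'
E' → ε
C → -
C → d C

E is directly left-recursive. The standard transformation for
  A → A α₁ | ... | A α_m | β₁ | ... | β_n
is
  A  → β₁ A' | ... | β_n A'
  A' → α₁ A' | ... | α_m A' | ε

E → b d becomes E → b d E'
E → b C becomes E → b C E'
E → E - C becomes E' → - C E'
E → E b C becomes E' → b C E'
Add E' → ε

Productions for other non-terminals are unchanged:
  C → -
  C → d C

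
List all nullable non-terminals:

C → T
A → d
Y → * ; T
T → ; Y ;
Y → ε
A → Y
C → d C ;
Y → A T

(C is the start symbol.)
ε-productions: Y → ε
So Y is immediately nullable.
A → Y: every symbol on the right is nullable, so A is nullable too.
No further non-terminal can be added: every production for the remaining non-terminals contains a terminal or a non-nullable non-terminal.
Nullable = { 'A', 'Y' }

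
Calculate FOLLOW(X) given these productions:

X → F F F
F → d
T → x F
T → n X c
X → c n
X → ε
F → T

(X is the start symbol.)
{ $, 'c' }

To compute FOLLOW(X), find every occurrence of X on a right-hand side N → α X β: add FIRST(β) \ {ε}, and if β is empty or nullable also add FOLLOW(N). Iterate to a fixed point.

X is the start symbol, so $ ∈ FOLLOW(X).
In T → n X c: X is followed by c, add FIRST(c) \ {ε} = { 'c' }

Taking the union: FOLLOW(X) = { $, 'c' }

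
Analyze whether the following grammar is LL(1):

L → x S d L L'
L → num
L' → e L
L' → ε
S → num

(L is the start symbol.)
A grammar is LL(1) if for each non-terminal N with multiple productions, the predict sets of those productions are pairwise disjoint, where PREDICT(N → α) = (FIRST(α) \ {ε}) ∪ (FOLLOW(N) if α ⇒* ε).

Relevant sets:
  FOLLOW(L') = { $, 'e' }

For L:
  PREDICT(L → x S d L L') = { 'x' }
  PREDICT(L → num) = { 'num' }
For L':
  PREDICT(L' → e L) = { 'e' }
  PREDICT(L' → ε) = { $, 'e' }
S has a single production, so nothing to check there.

Conflict found: Predict set conflict for L': { 'e' }
The grammar is NOT LL(1).

Answer: No. Predict set conflict for L': { 'e' }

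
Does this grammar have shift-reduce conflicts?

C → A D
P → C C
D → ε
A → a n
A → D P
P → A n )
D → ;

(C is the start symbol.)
Yes — I0: [D → .] vs [A → . a n]; I2: [D → .] vs [D → . ;]; I4: [D → .] vs [A → . a n]; I7: [D → .] vs [D → . ;]; I8: [D → .] vs [A → . a n]

A shift-reduce conflict occurs when an LR(0) state has both:
  - a complete (reduce) item [A → α .] (dot at the end), and
  - a shift item [B → β . c γ] (dot before a terminal).

Augment with C' → C and build the canonical LR(0) collection (I0 = CLOSURE({[C' → . C]}), then GOTO on every symbol after a dot until no new states appear). It has 14 states:
  I0: { [A → . D P], [A → . a n], [C → . A D], [C' → . C], [D → . ;], [D → .] }  — shift, reduce
  I1: { [D → ; .] }  — reduce
  I2: { [C → A . D], [D → . ;], [D → .] }  — shift, reduce
  I3: { [C' → C .] }  — accept
  I4: { [A → . D P], [A → . a n], [A → D . P], [C → . A D], [D → . ;], [D → .], [P → . A n )], [P → . C C] }  — shift, reduce
  I5: { [A → a . n] }  — shift
  I6: { [A → a n .] }  — reduce
  I7: { [C → A . D], [D → . ;], [D → .], [P → A . n )] }  — shift, reduce
  I8: { [A → . D P], [A → . a n], [C → . A D], [D → . ;], [D → .], [P → C . C] }  — shift, reduce
  I9: { [A → D P .] }  — reduce
  I10: { [P → C C .] }  — reduce
  I11: { [C → A D .] }  — reduce
  I12: { [P → A n . )] }  — shift
  I13: { [P → A n ) .] }  — reduce

I0 contains reduce item [D → .] and shift items [A → . a n], [D → . ;] — shift-reduce conflict.
I2 contains reduce item [D → .] and shift item [D → . ;] — shift-reduce conflict.
I4 contains reduce item [D → .] and shift items [A → . a n], [D → . ;] — shift-reduce conflict.
I7 contains reduce item [D → .] and shift items [D → . ;], [P → A . n )] — shift-reduce conflict.
I8 contains reduce item [D → .] and shift items [A → . a n], [D → . ;] — shift-reduce conflict.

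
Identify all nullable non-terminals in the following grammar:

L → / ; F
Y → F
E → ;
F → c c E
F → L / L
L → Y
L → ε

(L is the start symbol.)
{ 'L' }

A non-terminal is nullable if it can derive ε (the empty string): either it has an ε-production, or it has a production whose right-hand side consists entirely of nullable non-terminals.

ε-productions: L → ε
So L is immediately nullable.
No further non-terminal can be added: every production for the remaining non-terminals contains a terminal or a non-nullable non-terminal.
Nullable = { 'L' }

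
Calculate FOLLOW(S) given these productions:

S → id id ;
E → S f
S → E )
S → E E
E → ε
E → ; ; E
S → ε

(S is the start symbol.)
S is the start symbol, so $ ∈ FOLLOW(S).
In E → S f: S is followed by f, add FIRST(f) \ {ε} = { 'f' }

Taking the union: FOLLOW(S) = { $, 'f' }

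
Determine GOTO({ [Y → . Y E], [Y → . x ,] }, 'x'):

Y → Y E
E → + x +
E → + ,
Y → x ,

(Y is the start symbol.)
{ [Y → x . ,] }

GOTO(I, 'x') = CLOSURE({ [A → αX.β] : [A → α.Xβ] ∈ I, X = 'x' })

Items with dot before 'x', with the dot advanced:
  [Y → . x ,] → [Y → x . ,]
Closure adds nothing (no advanced item has the dot before a non-terminal).

GOTO = { [Y → x . ,] }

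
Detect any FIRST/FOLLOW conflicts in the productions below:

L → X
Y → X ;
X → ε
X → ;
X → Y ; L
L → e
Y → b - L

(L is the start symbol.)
Yes. X → ';' with FOLLOW(X) on { ';' }; X → Y ';' L with FOLLOW(X) on { ';' }

Nullable non-terminals: L, X.
FIRST sets used below: FIRST(X) = { ';', 'b', ε }, FIRST(Y) = { ';', 'b' }

L: nullable alternative(s) L → X; FOLLOW(L) = { $, ';' }
  L → X: FIRST \ {ε} = { ';', 'b' } — this is the only nullable alternative, skip
  L → e: FIRST \ {ε} = { 'e' } — disjoint from FOLLOW(L)

X: nullable alternative(s) X → ε; FOLLOW(X) = { $, ';' }
  X → ε: FIRST \ {ε} = { } — this is the only nullable alternative, skip
  X → ;: FIRST \ {ε} = { ';' } — overlaps FOLLOW(X) on { ';' }: CONFLICT
  X → Y ; L: FIRST \ {ε} = { ';', 'b' } — overlaps FOLLOW(X) on { ';' }: CONFLICT

Y has no nullable alternative, so no FIRST/FOLLOW check is needed there.

So the grammar has 2 FIRST/FOLLOW conflicts (marked CONFLICT above).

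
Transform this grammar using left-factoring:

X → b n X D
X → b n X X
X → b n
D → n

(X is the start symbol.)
Left-factoring transforms A → αβ₁ | αβ₂ into A → αA' and A' → β₁ | β₂
(α is the longest common prefix among the alternatives). Repeat until
no nonterminal has two alternatives with a common prefix.

Round 1: X has alternatives sharing prefix 'b n'. Introduce X': X → b n X'
  Add: X' → X D
  Add: X' → X X
  Add: X' → ε

Round 2: X' has alternatives sharing prefix 'X'. Introduce X'': X' → X X''
  Add: X'' → D
  Add: X'' → X

No remaining common prefixes — done.

Resulting grammar:
X → b n X'
X' → X X''
X'' → D
X'' → X
X' → ε
D → n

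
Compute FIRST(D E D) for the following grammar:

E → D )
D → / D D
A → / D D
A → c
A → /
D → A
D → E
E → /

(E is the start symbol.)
FIRST sets of the non-terminals involved (from the grammar, by fixed-point iteration):
  FIRST(D) = { '/', 'c' }

To compute FIRST(D E D), process the symbols left to right:
Symbol D is a non-terminal. Add FIRST(D) \ {ε} = { '/', 'c' }
D is not nullable (ε ∉ FIRST(D)), so stop here.
FIRST(D E D) = { '/', 'c' }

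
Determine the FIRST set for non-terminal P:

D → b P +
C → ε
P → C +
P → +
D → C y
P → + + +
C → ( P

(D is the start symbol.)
{ '(', '+' }

To compute FIRST(P), examine every production with P on the left-hand side, reading each right-hand side left to right until a non-nullable symbol is reached.

FIRST sets of the other non-terminals involved (by the same procedure, iterated to a fixed point):
  FIRST(C) = { '(', ε }

From P → C +:
  - C is a non-terminal: add FIRST(C) \ {ε} = { '(' }
    C is nullable, so continue to the next symbol
  - '+' is a terminal: add '+' and stop
From P → +:
  - '+' is a terminal: add '+' and stop
From P → + + +:
  - '+' is a terminal: add '+' and stop

Collecting: FIRST(P) = { '(', '+' }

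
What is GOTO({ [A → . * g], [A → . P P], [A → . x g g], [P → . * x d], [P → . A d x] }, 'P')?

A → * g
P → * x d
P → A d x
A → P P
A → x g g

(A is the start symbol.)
{ [A → . * g], [A → . P P], [A → . x g g], [A → P . P], [P → . * x d], [P → . A d x] }

GOTO(I, 'P') = CLOSURE({ [A → αX.β] : [A → α.Xβ] ∈ I, X = 'P' })

Items with dot before 'P', with the dot advanced:
  [A → . P P] → [A → P . P]
Closure of the advanced items:
  [A → P . P] has the dot before P: add [P → . * x d], [P → . A d x]
  [P → . A d x] has the dot before A: add [A → . * g], [A → . P P], [A → . x g g]

GOTO = { [A → . * g], [A → . P P], [A → . x g g], [A → P . P], [P → . * x d], [P → . A d x] }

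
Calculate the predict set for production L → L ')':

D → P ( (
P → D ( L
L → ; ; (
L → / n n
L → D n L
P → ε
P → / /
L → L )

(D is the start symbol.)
{ '(', '/', ';' }

PREDICT(L → L ')') = (FIRST(RHS) \ {ε}) ∪ (FOLLOW(L) if ε ∈ FIRST(RHS), i.e. RHS ⇒* ε)
FIRST(L) = { '(', '/', ';' }
FIRST(L ')') = { '(', '/', ';' }
ε ∉ FIRST(L ')'), so FOLLOW(L) is not added.
PREDICT(L → L ')') = { '(', '/', ';' }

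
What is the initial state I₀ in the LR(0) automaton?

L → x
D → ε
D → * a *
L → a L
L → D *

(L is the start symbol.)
First, augment the grammar with L' → L
I₀ = CLOSURE({ [L' → . L] }):
  [L' → . L] has the dot before L: add [L → . x], [L → . a L], [L → . D *]
  [L → . D *] has the dot before D: add [D → .], [D → . * a *]
No further items can be added.

I₀ = { [D → . * a *], [D → .], [L → . D *], [L → . a L], [L → . x], [L' → . L] }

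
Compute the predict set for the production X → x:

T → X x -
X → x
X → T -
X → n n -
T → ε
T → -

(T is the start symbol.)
PREDICT(X → x) = (FIRST(RHS) \ {ε}) ∪ (FOLLOW(X) if ε ∈ FIRST(RHS), i.e. RHS ⇒* ε)
FIRST(x) = { 'x' }
ε ∉ FIRST(x), so FOLLOW(X) is not added.
PREDICT(X → x) = { 'x' }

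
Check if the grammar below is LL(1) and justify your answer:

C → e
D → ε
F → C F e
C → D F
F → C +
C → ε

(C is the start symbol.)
Relevant sets:
  FIRST(D) = { ε }
  FIRST(F) = { '+', 'e' }
  FIRST(C) = { '+', 'e', ε }
  FOLLOW(C) = { $, '+', 'e' }

For C:
  PREDICT(C → e) = { 'e' }
  PREDICT(C → D F) = { '+', 'e' }
  PREDICT(C → ε) = { $, '+', 'e' }
For F:
  PREDICT(F → C F e) = { '+', 'e' }
  PREDICT(F → C '+') = { '+', 'e' }
D has a single production, so nothing to check there.

Conflict found: Predict set conflict for C: { 'e' }
The grammar is NOT LL(1).

Answer: No. Predict set conflict for C: { 'e' }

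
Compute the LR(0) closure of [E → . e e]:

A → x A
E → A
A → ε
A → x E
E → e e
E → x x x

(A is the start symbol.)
{ [E → . e e] }

To compute CLOSURE, for each item [A → α.Bβ] where B is a non-terminal, add [B → .γ] for all productions B → γ; repeat for the newly added items until nothing changes.

Start with: [E → . e e]
The dot precedes the terminal e, so nothing is added.

CLOSURE = { [E → . e e] }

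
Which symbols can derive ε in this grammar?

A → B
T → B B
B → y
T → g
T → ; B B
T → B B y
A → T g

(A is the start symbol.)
A non-terminal is nullable if it can derive ε (the empty string): either it has an ε-production, or it has a production whose right-hand side consists entirely of nullable non-terminals.

There are no ε-productions, so no non-terminal can derive ε.
No non-terminals are nullable.

Answer: None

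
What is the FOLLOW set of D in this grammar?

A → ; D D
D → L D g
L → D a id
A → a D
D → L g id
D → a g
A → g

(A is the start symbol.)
{ $, 'a', 'g' }

To compute FOLLOW(D), find every occurrence of D on a right-hand side N → α D β: add FIRST(β) \ {ε}, and if β is empty or nullable also add FOLLOW(N). Iterate to a fixed point.

In A → ; D D: D is followed by D, add FIRST(D) \ {ε} = { 'a' }
In A → ; D D: D is at the end, add FOLLOW(A)
In D → L D g: D is followed by g, add FIRST(g) \ {ε} = { 'g' }
In L → D a id: D is followed by a id, add FIRST(a id) \ {ε} = { 'a' }
In A → a D: D is at the end, add FOLLOW(A)

The FOLLOW sets referred to above (computed the same way, to a fixed point):
  FOLLOW(A) = { $ }

Taking the union: FOLLOW(D) = { $, 'a', 'g' }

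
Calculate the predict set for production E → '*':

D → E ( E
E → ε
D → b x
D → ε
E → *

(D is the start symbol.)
PREDICT(E → '*') = (FIRST(RHS) \ {ε}) ∪ (FOLLOW(E) if ε ∈ FIRST(RHS), i.e. RHS ⇒* ε)
FIRST('*') = { '*' }
ε ∉ FIRST('*'), so FOLLOW(E) is not added.
PREDICT(E → '*') = { '*' }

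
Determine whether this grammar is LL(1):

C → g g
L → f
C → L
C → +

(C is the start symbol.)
Yes, the grammar is LL(1).

A grammar is LL(1) if for each non-terminal N with multiple productions, the predict sets of those productions are pairwise disjoint, where PREDICT(N → α) = (FIRST(α) \ {ε}) ∪ (FOLLOW(N) if α ⇒* ε).

Relevant sets:
  FIRST(L) = { 'f' }

For C:
  PREDICT(C → g g) = { 'g' }
  PREDICT(C → L) = { 'f' }
  PREDICT(C → '+') = { '+' }
L has a single production, so nothing to check there.

All predict sets are disjoint. The grammar IS LL(1).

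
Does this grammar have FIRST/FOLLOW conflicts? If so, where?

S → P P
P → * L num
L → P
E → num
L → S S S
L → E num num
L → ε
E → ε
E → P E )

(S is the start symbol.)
Nullable non-terminals: E, L.
FIRST sets used below: FIRST(P) = { '*' }, FIRST(S) = { '*' }, FIRST(E) = { '*', 'num', ε }

E: nullable alternative(s) E → ε; FOLLOW(E) = { ')', 'num' }
  E → num: FIRST \ {ε} = { 'num' } — overlaps FOLLOW(E) on { 'num' }: CONFLICT
  E → ε: FIRST \ {ε} = { } — this is the only nullable alternative, skip
  E → P E ): FIRST \ {ε} = { '*' } — disjoint from FOLLOW(E)

L: nullable alternative(s) L → ε; FOLLOW(L) = { 'num' }
  L → P: FIRST \ {ε} = { '*' } — disjoint from FOLLOW(L)
  L → S S S: FIRST \ {ε} = { '*' } — disjoint from FOLLOW(L)
  L → E num num: FIRST \ {ε} = { '*', 'num' } — overlaps FOLLOW(L) on { 'num' }: CONFLICT
  L → ε: FIRST \ {ε} = { } — this is the only nullable alternative, skip

P, S have no nullable alternative, so no FIRST/FOLLOW check is needed there.

So the grammar has 2 FIRST/FOLLOW conflicts (marked CONFLICT above).

Answer: Yes. L → E num num with FOLLOW(L) on { 'num' }; E → num with FOLLOW(E) on { 'num' }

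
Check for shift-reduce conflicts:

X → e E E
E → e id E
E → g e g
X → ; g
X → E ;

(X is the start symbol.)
No shift-reduce conflicts

A shift-reduce conflict occurs when an LR(0) state has both:
  - a complete (reduce) item [A → α .] (dot at the end), and
  - a shift item [B → β . c γ] (dot before a terminal).

Augment with X' → X and build the canonical LR(0) collection (I0 = CLOSURE({[X' → . X]}), then GOTO on every symbol after a dot until no new states appear). It has 15 states:
  I0: { [E → . e id E], [E → . g e g], [X → . ; g], [X → . E ;], [X → . e E E], [X' → . X] }  — shift
  I1: { [X → ; . g] }  — shift
  I2: { [X → E . ;] }  — shift
  I3: { [X' → X .] }  — accept
  I4: { [E → . e id E], [E → . g e g], [E → e . id E], [X → e . E E] }  — shift
  I5: { [E → g . e g] }  — shift
  I6: { [E → g e . g] }  — shift
  I7: { [E → g e g .] }  — reduce
  I8: { [E → . e id E], [E → . g e g], [X → e E . E] }  — shift
  I9: { [E → e . id E] }  — shift
  I10: { [E → . e id E], [E → . g e g], [E → e id . E] }  — shift
  I11: { [E → e id E .] }  — reduce
  I12: { [X → e E E .] }  — reduce
  I13: { [X → E ; .] }  — reduce
  I14: { [X → ; g .] }  — reduce

No state contains both a complete item and a shift item.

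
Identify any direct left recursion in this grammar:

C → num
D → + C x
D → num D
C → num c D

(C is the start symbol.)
C → num: starts with num
D → + C x: starts with '+'
D → num D: starts with num
C → num c D: starts with num

No direct left recursion found.

Answer: No direct left recursion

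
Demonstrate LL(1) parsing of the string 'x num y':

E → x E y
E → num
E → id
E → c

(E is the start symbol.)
LL(1) parsing maintains a stack (initially the start symbol over $) and the input. At each step: if the stack top is a terminal, match it against the current input token; if it is a non-terminal N, replace it with the RHS of M[N, lookahead] (the unique production whose predict set contains the lookahead).

Stack is shown with the top on the left.

Stack    Input      Action
--------------------------
E $      x num y $  output E → x E y
x E y $  x num y $  match 'x'
E y $    num y $    output E → num
num y $  num y $    match 'num'
y $      y $        match 'y'
$        $          accept

The string is accepted.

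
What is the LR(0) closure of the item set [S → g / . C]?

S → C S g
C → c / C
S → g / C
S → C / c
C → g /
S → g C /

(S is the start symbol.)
{ [C → . c / C], [C → . g /], [S → g / . C] }

To compute CLOSURE, for each item [A → α.Bβ] where B is a non-terminal, add [B → .γ] for all productions B → γ; repeat for the newly added items until nothing changes.

Start with: [S → g / . C]
  [S → g / . C] has the dot before C: add [C → . c / C], [C → . g /]
No further items can be added.

CLOSURE = { [C → . c / C], [C → . g /], [S → g / . C] }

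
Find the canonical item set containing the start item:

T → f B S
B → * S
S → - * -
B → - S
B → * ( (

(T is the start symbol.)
First, augment the grammar with T' → T
I₀ = CLOSURE({ [T' → . T] }):
  [T' → . T] has the dot before T: add [T → . f B S]
No further items can be added.

I₀ = { [T → . f B S], [T' → . T] }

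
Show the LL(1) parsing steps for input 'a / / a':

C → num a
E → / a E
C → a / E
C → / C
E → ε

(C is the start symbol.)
LL(1) parsing maintains a stack (initially the start symbol over $) and the input. At each step: if the stack top is a terminal, match it against the current input token; if it is a non-terminal N, replace it with the RHS of M[N, lookahead] (the unique production whose predict set contains the lookahead).

Stack is shown with the top on the left.

Stack    Input      Action
--------------------------
C $      a / / a $  output C → a / E
a / E $  a / / a $  match 'a'
/ E $    / / a $    match '/'
E $      / a $      output E → / a E
/ a E $  / a $      match '/'
a E $    a $        match 'a'
E $      $          output E → ε
$        $          accept

The string is accepted.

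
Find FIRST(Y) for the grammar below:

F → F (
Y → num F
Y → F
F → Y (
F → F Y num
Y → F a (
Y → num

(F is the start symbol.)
To compute FIRST(Y), examine every production with Y on the left-hand side, reading each right-hand side left to right until a non-nullable symbol is reached.

FIRST sets of the other non-terminals involved (by the same procedure, iterated to a fixed point):
  FIRST(F) = { 'num' }

From Y → num F:
  - num is a terminal: add 'num' and stop
From Y → F:
  - F is a non-terminal: add FIRST(F) \ {ε} = { 'num' }
    F is not nullable, so stop
From Y → F a (:
  - F is a non-terminal: add FIRST(F) \ {ε} = { 'num' }
    F is not nullable, so stop
From Y → num:
  - num is a terminal: add 'num' and stop

Collecting: FIRST(Y) = { 'num' }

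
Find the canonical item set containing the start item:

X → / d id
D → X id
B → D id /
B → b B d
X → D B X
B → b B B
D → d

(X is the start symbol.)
First, augment the grammar with X' → X
I₀ = CLOSURE({ [X' → . X] }):
  [X' → . X] has the dot before X: add [X → . / d id], [X → . D B X]
  [X → . D B X] has the dot before D: add [D → . X id], [D → . d]
No further items can be added.

I₀ = { [D → . X id], [D → . d], [X → . / d id], [X → . D B X], [X' → . X] }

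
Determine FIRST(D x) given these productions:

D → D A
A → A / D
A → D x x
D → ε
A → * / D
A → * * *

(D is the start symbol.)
{ '*', 'x' }

FIRST sets of the non-terminals involved (from the grammar, by fixed-point iteration):
  FIRST(D) = { '*', 'x', ε }

To compute FIRST(D x), process the symbols left to right:
Symbol D is a non-terminal. Add FIRST(D) \ {ε} = { '*', 'x' }
D is nullable (ε ∈ FIRST(D)), continue to the next symbol.
Symbol x is a terminal. Add 'x' and stop.
FIRST(D x) = { '*', 'x' }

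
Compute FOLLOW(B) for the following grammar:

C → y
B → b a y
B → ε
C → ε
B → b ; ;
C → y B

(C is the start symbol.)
In C → y B: B is at the end, add FOLLOW(C)

The FOLLOW sets referred to above (computed the same way, to a fixed point):
  FOLLOW(C) = { $ }

Taking the union: FOLLOW(B) = { $ }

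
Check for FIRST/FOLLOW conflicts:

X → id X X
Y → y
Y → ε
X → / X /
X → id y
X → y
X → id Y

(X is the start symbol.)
Yes. Y → y with FOLLOW(Y) on { 'y' }

A FIRST/FOLLOW conflict occurs when a non-terminal N has a nullable alternative N → β (β ⇒* ε) and another alternative N → α with FIRST(α) ∩ FOLLOW(N) ≠ ∅: on such a lookahead the parser cannot decide between expanding α and letting N vanish via β.

Nullable non-terminals: Y.

Y: nullable alternative(s) Y → ε; FOLLOW(Y) = { $, '/', 'id', 'y' }
  Y → y: FIRST \ {ε} = { 'y' } — overlaps FOLLOW(Y) on { 'y' }: CONFLICT
  Y → ε: FIRST \ {ε} = { } — this is the only nullable alternative, skip

X has no nullable alternative, so no FIRST/FOLLOW check is needed there.

So the grammar has 1 FIRST/FOLLOW conflict (marked CONFLICT above).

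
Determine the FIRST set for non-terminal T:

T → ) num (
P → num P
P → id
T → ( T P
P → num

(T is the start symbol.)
To compute FIRST(T), examine every production with T on the left-hand side, reading each right-hand side left to right until a non-nullable symbol is reached.

From T → ) num (:
  - ')' is a terminal: add ')' and stop
From T → ( T P:
  - '(' is a terminal: add '(' and stop

Collecting: FIRST(T) = { '(', ')' }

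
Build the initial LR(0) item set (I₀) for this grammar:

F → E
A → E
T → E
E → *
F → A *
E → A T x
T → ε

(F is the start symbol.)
{ [A → . E], [E → . *], [E → . A T x], [F → . A *], [F → . E], [F' → . F] }

First, augment the grammar with F' → F
I₀ = CLOSURE({ [F' → . F] }):
  [F' → . F] has the dot before F: add [F → . E], [F → . A *]
  [F → . E] has the dot before E: add [E → . *], [E → . A T x]
  [F → . A *] has the dot before A: add [A → . E]
No further items can be added.

I₀ = { [A → . E], [E → . *], [E → . A T x], [F → . A *], [F → . E], [F' → . F] }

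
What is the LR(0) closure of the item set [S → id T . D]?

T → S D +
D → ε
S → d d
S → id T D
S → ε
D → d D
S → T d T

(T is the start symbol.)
To compute CLOSURE, for each item [A → α.Bβ] where B is a non-terminal, add [B → .γ] for all productions B → γ; repeat for the newly added items until nothing changes.

Start with: [S → id T . D]
  [S → id T . D] has the dot before D: add [D → .], [D → . d D]
No further items can be added.

CLOSURE = { [D → . d D], [D → .], [S → id T . D] }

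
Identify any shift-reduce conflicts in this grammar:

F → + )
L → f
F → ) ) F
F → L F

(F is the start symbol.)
No shift-reduce conflicts

Augment with F' → F and build the canonical LR(0) collection (I0 = CLOSURE({[F' → . F]}), then GOTO on every symbol after a dot until no new states appear). It has 10 states:
  I0: { [F → . ) ) F], [F → . + )], [F → . L F], [F' → . F], [L → . f] }  — shift
  I1: { [F → ) . ) F] }  — shift
  I2: { [F → + . )] }  — shift
  I3: { [F' → F .] }  — accept
  I4: { [F → . ) ) F], [F → . + )], [F → . L F], [F → L . F], [L → . f] }  — shift
  I5: { [L → f .] }  — reduce
  I6: { [F → L F .] }  — reduce
  I7: { [F → + ) .] }  — reduce
  I8: { [F → ) ) . F], [F → . ) ) F], [F → . + )], [F → . L F], [L → . f] }  — shift
  I9: { [F → ) ) F .] }  — reduce

No state contains both a complete item and a shift item.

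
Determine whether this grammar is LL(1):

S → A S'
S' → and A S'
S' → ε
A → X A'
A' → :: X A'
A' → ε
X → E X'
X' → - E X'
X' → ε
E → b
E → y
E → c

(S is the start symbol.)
A grammar is LL(1) if for each non-terminal N with multiple productions, the predict sets of those productions are pairwise disjoint, where PREDICT(N → α) = (FIRST(α) \ {ε}) ∪ (FOLLOW(N) if α ⇒* ε).

Relevant sets:
  FOLLOW(S') = { $ }
  FOLLOW(A') = { $, 'and' }
  FOLLOW(X') = { $, '::', 'and' }

For S':
  PREDICT(S' → and A S') = { 'and' }
  PREDICT(S' → ε) = { $ }
For A':
  PREDICT(A' → :: X A') = { '::' }
  PREDICT(A' → ε) = { $, 'and' }
For X':
  PREDICT(X' → '-' E X') = { '-' }
  PREDICT(X' → ε) = { $, '::', 'and' }
For E:
  PREDICT(E → b) = { 'b' }
  PREDICT(E → y) = { 'y' }
  PREDICT(E → c) = { 'c' }
S, A, X have a single production, so nothing to check there.

All predict sets are disjoint. The grammar IS LL(1).

Answer: Yes, the grammar is LL(1).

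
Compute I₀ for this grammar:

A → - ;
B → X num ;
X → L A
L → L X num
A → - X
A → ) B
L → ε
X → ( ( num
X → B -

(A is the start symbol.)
First, augment the grammar with A' → A
I₀ = CLOSURE({ [A' → . A] }):
  [A' → . A] has the dot before A: add [A → . - ;], [A → . - X], [A → . ) B]
No further items can be added.

I₀ = { [A → . ) B], [A → . - ;], [A → . - X], [A' → . A] }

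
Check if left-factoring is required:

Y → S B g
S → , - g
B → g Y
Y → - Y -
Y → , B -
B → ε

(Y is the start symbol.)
Left-factoring is needed when two productions for the same non-terminal
share a common prefix on the right-hand side.

Productions for Y:
  Y → S B g
  Y → - Y -
  Y → , B -
Productions for B:
  B → g Y
  B → ε

No common prefixes found.

Answer: No, left-factoring is not needed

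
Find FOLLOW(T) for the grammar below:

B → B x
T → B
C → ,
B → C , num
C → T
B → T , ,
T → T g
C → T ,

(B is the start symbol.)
To compute FOLLOW(T), find every occurrence of T on a right-hand side N → α T β: add FIRST(β) \ {ε}, and if β is empty or nullable also add FOLLOW(N). Iterate to a fixed point.

In C → T: T is at the end, add FOLLOW(C)
In B → T , ,: T is followed by ',' ',', add FIRST(',' ',') \ {ε} = { ',' }
In T → T g: T is followed by g, add FIRST(g) \ {ε} = { 'g' }
In C → T ,: T is followed by ',', add FIRST(',') \ {ε} = { ',' }

The FOLLOW sets referred to above (computed the same way, to a fixed point):
  FOLLOW(C) = { ',' }

Taking the union: FOLLOW(T) = { ',', 'g' }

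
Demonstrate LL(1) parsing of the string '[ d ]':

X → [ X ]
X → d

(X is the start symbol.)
LL(1) parsing maintains a stack (initially the start symbol over $) and the input. At each step: if the stack top is a terminal, match it against the current input token; if it is a non-terminal N, replace it with the RHS of M[N, lookahead] (the unique production whose predict set contains the lookahead).

Stack is shown with the top on the left.

Stack    Input    Action
------------------------
X $      [ d ] $  output X → [ X ]
[ X ] $  [ d ] $  match '['
X ] $    d ] $    output X → d
d ] $    d ] $    match 'd'
] $      ] $      match ']'
$        $        accept

The string is accepted.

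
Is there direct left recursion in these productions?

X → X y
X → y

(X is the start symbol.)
Yes, X is left-recursive

X → X y: LEFT RECURSIVE (starts with X)
X → y: starts with y

The grammar has direct left recursion on: X.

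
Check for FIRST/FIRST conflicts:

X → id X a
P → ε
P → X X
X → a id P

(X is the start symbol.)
No FIRST/FIRST conflicts.

A FIRST/FIRST conflict occurs when two productions N → α and N → β for the same non-terminal have FIRST(α) ∩ FIRST(β) ≠ ∅ (with ε ∈ FIRST of a nullable right-hand side, so two nullable alternatives also conflict).

FIRST sets of the non-terminals at (or reachable through a nullable prefix from) the front of some alternative:
  FIRST(X) = { 'a', 'id' }

Productions for X:
  X → id X a: FIRST = { 'id' }
  X → a id P: FIRST = { 'a' }
Productions for P:
  P → ε: FIRST = { ε }
  P → X X: FIRST = { 'a', 'id' }

All alternatives of each non-terminal have pairwise disjoint FIRST sets.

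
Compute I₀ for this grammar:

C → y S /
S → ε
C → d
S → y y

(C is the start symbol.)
{ [C → . d], [C → . y S /], [C' → . C] }

First, augment the grammar with C' → C
I₀ = CLOSURE({ [C' → . C] }):
  [C' → . C] has the dot before C: add [C → . y S /], [C → . d]
No further items can be added.

I₀ = { [C → . d], [C → . y S /], [C' → . C] }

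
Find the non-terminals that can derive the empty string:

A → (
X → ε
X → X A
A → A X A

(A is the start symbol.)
A non-terminal is nullable if it can derive ε (the empty string): either it has an ε-production, or it has a production whose right-hand side consists entirely of nullable non-terminals.

ε-productions: X → ε
So X is immediately nullable.
No further non-terminal can be added: every production for the remaining non-terminals contains a terminal or a non-nullable non-terminal.
Nullable = { 'X' }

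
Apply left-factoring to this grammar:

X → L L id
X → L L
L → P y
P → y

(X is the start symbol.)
Left-factoring transforms A → αβ₁ | αβ₂ into A → αA' and A' → β₁ | β₂
(α is the longest common prefix among the alternatives). Repeat until
no nonterminal has two alternatives with a common prefix.

Round 1: X has alternatives sharing prefix 'L L'. Introduce X': X → L L X'
  Add: X' → id
  Add: X' → ε

No remaining common prefixes — done.

Resulting grammar:
X → L L X'
X' → id
X' → ε
L → P y
P → y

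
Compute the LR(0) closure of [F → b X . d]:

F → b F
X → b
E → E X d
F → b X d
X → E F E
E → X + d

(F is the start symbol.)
To compute CLOSURE, for each item [A → α.Bβ] where B is a non-terminal, add [B → .γ] for all productions B → γ; repeat for the newly added items until nothing changes.

Start with: [F → b X . d]
The dot precedes the terminal d, so nothing is added.

CLOSURE = { [F → b X . d] }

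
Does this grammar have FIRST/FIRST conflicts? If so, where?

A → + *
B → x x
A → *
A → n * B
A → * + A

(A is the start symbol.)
Productions for A:
  A → + *: FIRST = { '+' }
  A → *: FIRST = { '*' }
  A → n * B: FIRST = { 'n' }
  A → * + A: FIRST = { '*' }
B has only one production, so no FIRST/FIRST conflict is possible there.

Conflict for A: A → * and A → * + A
  Overlap: { '*' }

Answer: Yes. A → '*' / A → '*' '+' A on { '*' }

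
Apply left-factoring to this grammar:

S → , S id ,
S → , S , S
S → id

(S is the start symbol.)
Left-factoring transforms A → αβ₁ | αβ₂ into A → αA' and A' → β₁ | β₂
(α is the longest common prefix among the alternatives). Repeat until
no nonterminal has two alternatives with a common prefix.

Round 1: S has alternatives sharing prefix ', S'. Introduce S': S → , S S'
  Add: S' → id ,
  Add: S' → , S

No remaining common prefixes — done.

Resulting grammar:
S → , S S'
S' → id ,
S' → , S
S → id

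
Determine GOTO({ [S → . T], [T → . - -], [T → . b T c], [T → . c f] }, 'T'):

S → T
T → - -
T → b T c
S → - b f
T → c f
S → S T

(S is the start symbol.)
{ [S → T .] }

GOTO(I, 'T') = CLOSURE({ [A → αX.β] : [A → α.Xβ] ∈ I, X = 'T' })

Items with dot before 'T', with the dot advanced:
  [S → . T] → [S → T .]
Closure adds nothing (no advanced item has the dot before a non-terminal).

GOTO = { [S → T .] }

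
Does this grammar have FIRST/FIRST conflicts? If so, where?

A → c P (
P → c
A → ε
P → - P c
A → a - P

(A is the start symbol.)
Productions for A:
  A → c P (: FIRST = { 'c' }
  A → ε: FIRST = { ε }
  A → a - P: FIRST = { 'a' }
Productions for P:
  P → c: FIRST = { 'c' }
  P → - P c: FIRST = { '-' }

All alternatives of each non-terminal have pairwise disjoint FIRST sets.

Answer: No FIRST/FIRST conflicts.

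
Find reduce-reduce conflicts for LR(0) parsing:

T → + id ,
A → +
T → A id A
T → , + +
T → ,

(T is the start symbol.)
No reduce-reduce conflicts

Augment with T' → T and build the canonical LR(0) collection (I0 = CLOSURE({[T' → . T]}), then GOTO on every symbol after a dot until no new states appear). It has 12 states:
  I0: { [A → . +], [T → . + id ,], [T → . , + +], [T → . ,], [T → . A id A], [T' → . T] }  — shift
  I1: { [A → + .], [T → + . id ,] }  — shift, reduce
  I2: { [T → , . + +], [T → , .] }  — shift, reduce
  I3: { [T → A . id A] }  — shift
  I4: { [T' → T .] }  — accept
  I5: { [A → . +], [T → A id . A] }  — shift
  I6: { [A → + .] }  — reduce
  I7: { [T → A id A .] }  — reduce
  I8: { [T → , + . +] }  — shift
  I9: { [T → , + + .] }  — reduce
  I10: { [T → + id . ,] }  — shift
  I11: { [T → + id , .] }  — reduce

No state contains more than one complete item.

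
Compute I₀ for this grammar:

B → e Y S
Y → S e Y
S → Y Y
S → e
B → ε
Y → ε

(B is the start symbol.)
First, augment the grammar with B' → B
I₀ = CLOSURE({ [B' → . B] }):
  [B' → . B] has the dot before B: add [B → . e Y S], [B → .]
No further items can be added.

I₀ = { [B → . e Y S], [B → .], [B' → . B] }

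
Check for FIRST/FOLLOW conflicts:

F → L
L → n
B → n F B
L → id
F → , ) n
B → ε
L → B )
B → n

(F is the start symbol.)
Nullable non-terminals: B.

B: nullable alternative(s) B → ε; FOLLOW(B) = { ')' }
  B → n F B: FIRST \ {ε} = { 'n' } — disjoint from FOLLOW(B)
  B → ε: FIRST \ {ε} = { } — this is the only nullable alternative, skip
  B → n: FIRST \ {ε} = { 'n' } — disjoint from FOLLOW(B)

F, L have no nullable alternative, so no FIRST/FOLLOW check is needed there.

No FIRST/FOLLOW conflicts found.

Answer: No FIRST/FOLLOW conflicts.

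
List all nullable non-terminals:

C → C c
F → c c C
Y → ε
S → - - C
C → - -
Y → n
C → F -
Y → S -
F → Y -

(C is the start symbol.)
A non-terminal is nullable if it can derive ε (the empty string): either it has an ε-production, or it has a production whose right-hand side consists entirely of nullable non-terminals.

ε-productions: Y → ε
So Y is immediately nullable.
No further non-terminal can be added: every production for the remaining non-terminals contains a terminal or a non-nullable non-terminal.
Nullable = { 'Y' }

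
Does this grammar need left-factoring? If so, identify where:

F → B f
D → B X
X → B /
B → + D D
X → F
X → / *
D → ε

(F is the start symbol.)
Left-factoring is needed when two productions for the same non-terminal
share a common prefix on the right-hand side.

Productions for D:
  D → B X
  D → ε
Productions for X:
  X → B /
  X → F
  X → / *

No common prefixes found.

Answer: No, left-factoring is not needed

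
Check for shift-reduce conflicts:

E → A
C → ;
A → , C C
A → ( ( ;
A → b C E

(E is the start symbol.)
No shift-reduce conflicts

A shift-reduce conflict occurs when an LR(0) state has both:
  - a complete (reduce) item [A → α .] (dot at the end), and
  - a shift item [B → β . c γ] (dot before a terminal).

Augment with E' → E and build the canonical LR(0) collection (I0 = CLOSURE({[E' → . E]}), then GOTO on every symbol after a dot until no new states appear). It has 13 states:
  I0: { [A → . ( ( ;], [A → . , C C], [A → . b C E], [E → . A], [E' → . E] }  — shift
  I1: { [A → ( . ( ;] }  — shift
  I2: { [A → , . C C], [C → . ;] }  — shift
  I3: { [E → A .] }  — reduce
  I4: { [E' → E .] }  — accept
  I5: { [A → b . C E], [C → . ;] }  — shift
  I6: { [C → ; .] }  — reduce
  I7: { [A → . ( ( ;], [A → . , C C], [A → . b C E], [A → b C . E], [E → . A] }  — shift
  I8: { [A → b C E .] }  — reduce
  I9: { [A → , C . C], [C → . ;] }  — shift
  I10: { [A → , C C .] }  — reduce
  I11: { [A → ( ( . ;] }  — shift
  I12: { [A → ( ( ; .] }  — reduce

No state contains both a complete item and a shift item.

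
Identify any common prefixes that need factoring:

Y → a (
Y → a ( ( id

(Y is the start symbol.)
Yes, Y has productions with common prefix 'a ('

Left-factoring is needed when two productions for the same non-terminal
share a common prefix on the right-hand side.

Productions for Y:
  Y → a (
  Y → a ( ( id

Found common prefix 'a (' in productions for Y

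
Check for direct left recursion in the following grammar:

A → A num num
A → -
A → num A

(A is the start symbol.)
Direct left recursion occurs when N → N α for some non-terminal N (the right-hand side begins with the left-hand side itself).

A → A num num: LEFT RECURSIVE (starts with A)
A → -: starts with '-'
A → num A: starts with num

The grammar has direct left recursion on: A.

Answer: Yes, A is left-recursive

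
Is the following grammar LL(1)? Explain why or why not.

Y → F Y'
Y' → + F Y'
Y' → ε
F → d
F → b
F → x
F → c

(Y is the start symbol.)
A grammar is LL(1) if for each non-terminal N with multiple productions, the predict sets of those productions are pairwise disjoint, where PREDICT(N → α) = (FIRST(α) \ {ε}) ∪ (FOLLOW(N) if α ⇒* ε).

Relevant sets:
  FOLLOW(Y') = { $ }

For Y':
  PREDICT(Y' → '+' F Y') = { '+' }
  PREDICT(Y' → ε) = { $ }
For F:
  PREDICT(F → d) = { 'd' }
  PREDICT(F → b) = { 'b' }
  PREDICT(F → x) = { 'x' }
  PREDICT(F → c) = { 'c' }
Y has a single production, so nothing to check there.

All predict sets are disjoint. The grammar IS LL(1).

Answer: Yes, the grammar is LL(1).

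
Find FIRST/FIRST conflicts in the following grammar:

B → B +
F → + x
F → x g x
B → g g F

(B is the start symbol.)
A FIRST/FIRST conflict occurs when two productions N → α and N → β for the same non-terminal have FIRST(α) ∩ FIRST(β) ≠ ∅ (with ε ∈ FIRST of a nullable right-hand side, so two nullable alternatives also conflict).

FIRST sets of the non-terminals at (or reachable through a nullable prefix from) the front of some alternative:
  FIRST(B) = { 'g' }

Productions for B:
  B → B +: FIRST = { 'g' }
  B → g g F: FIRST = { 'g' }
Productions for F:
  F → + x: FIRST = { '+' }
  F → x g x: FIRST = { 'x' }

Conflict for B: B → B + and B → g g F
  Overlap: { 'g' }

Answer: Yes. B → B '+' / B → g g F on { 'g' }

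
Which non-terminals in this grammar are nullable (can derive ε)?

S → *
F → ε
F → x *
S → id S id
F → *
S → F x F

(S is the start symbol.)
{ 'F' }

A non-terminal is nullable if it can derive ε (the empty string): either it has an ε-production, or it has a production whose right-hand side consists entirely of nullable non-terminals.

ε-productions: F → ε
So F is immediately nullable.
No further non-terminal can be added: every production for the remaining non-terminals contains a terminal or a non-nullable non-terminal.
Nullable = { 'F' }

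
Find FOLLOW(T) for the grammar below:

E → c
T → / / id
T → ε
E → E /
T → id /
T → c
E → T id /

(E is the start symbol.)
To compute FOLLOW(T), find every occurrence of T on a right-hand side N → α T β: add FIRST(β) \ {ε}, and if β is empty or nullable also add FOLLOW(N). Iterate to a fixed point.

In E → T id /: T is followed by id '/', add FIRST(id '/') \ {ε} = { 'id' }

Taking the union: FOLLOW(T) = { 'id' }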